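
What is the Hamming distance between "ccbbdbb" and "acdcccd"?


Comparing "ccbbdbb" and "acdcccd" position by position:
  Position 0: 'c' vs 'a' => differ
  Position 1: 'c' vs 'c' => same
  Position 2: 'b' vs 'd' => differ
  Position 3: 'b' vs 'c' => differ
  Position 4: 'd' vs 'c' => differ
  Position 5: 'b' vs 'c' => differ
  Position 6: 'b' vs 'd' => differ
Total differences (Hamming distance): 6

6


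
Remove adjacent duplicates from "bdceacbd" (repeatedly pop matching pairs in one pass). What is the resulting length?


Input: bdceacbd
Stack-based adjacent duplicate removal:
  Read 'b': push. Stack: b
  Read 'd': push. Stack: bd
  Read 'c': push. Stack: bdc
  Read 'e': push. Stack: bdce
  Read 'a': push. Stack: bdcea
  Read 'c': push. Stack: bdceac
  Read 'b': push. Stack: bdceacb
  Read 'd': push. Stack: bdceacbd
Final stack: "bdceacbd" (length 8)

8


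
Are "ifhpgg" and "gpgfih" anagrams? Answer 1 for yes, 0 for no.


Strings: "ifhpgg", "gpgfih"
Sorted first:  fgghip
Sorted second: fgghip
Sorted forms match => anagrams

1


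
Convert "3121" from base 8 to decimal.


Input: "3121" in base 8
Positional expansion:
  Digit '3' (value 3) x 8^3 = 1536
  Digit '1' (value 1) x 8^2 = 64
  Digit '2' (value 2) x 8^1 = 16
  Digit '1' (value 1) x 8^0 = 1
Sum = 1617

1617


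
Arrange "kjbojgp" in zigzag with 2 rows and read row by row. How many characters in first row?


Zigzag "kjbojgp" into 2 rows:
Placing characters:
  'k' => row 0
  'j' => row 1
  'b' => row 0
  'o' => row 1
  'j' => row 0
  'g' => row 1
  'p' => row 0
Rows:
  Row 0: "kbjp"
  Row 1: "jog"
First row length: 4

4


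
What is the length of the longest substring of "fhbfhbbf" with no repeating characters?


Input: "fhbfhbbf"
Sliding window (track last position of each char):
  Position 0 ('f'): window [0,0] length 1 -- new best
  Position 1 ('h'): window [0,1] length 2 -- new best
  Position 2 ('b'): window [0,2] length 3 -- new best
  Position 3 ('f'): repeat (last at 0), move window start to 1
  Position 3 ('f'): window [1,3] length 3
  Position 4 ('h'): repeat (last at 1), move window start to 2
  Position 4 ('h'): window [2,4] length 3
  Position 5 ('b'): repeat (last at 2), move window start to 3
  Position 5 ('b'): window [3,5] length 3
  Position 6 ('b'): repeat (last at 5), move window start to 6
  Position 6 ('b'): window [6,6] length 1
  Position 7 ('f'): window [6,7] length 2
Longest substring with no repeats: "fhb" with length 3

3


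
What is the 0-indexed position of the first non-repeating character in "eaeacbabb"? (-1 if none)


Input: eaeacbabb
Character frequencies:
  'a': 3
  'b': 3
  'c': 1
  'e': 2
Scanning left to right for freq == 1:
  Position 0 ('e'): freq=2, skip
  Position 1 ('a'): freq=3, skip
  Position 2 ('e'): freq=2, skip
  Position 3 ('a'): freq=3, skip
  Position 4 ('c'): unique! => answer = 4

4


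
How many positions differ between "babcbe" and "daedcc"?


Comparing "babcbe" and "daedcc" position by position:
  Position 0: 'b' vs 'd' => DIFFER
  Position 1: 'a' vs 'a' => same
  Position 2: 'b' vs 'e' => DIFFER
  Position 3: 'c' vs 'd' => DIFFER
  Position 4: 'b' vs 'c' => DIFFER
  Position 5: 'e' vs 'c' => DIFFER
Positions that differ: 5

5


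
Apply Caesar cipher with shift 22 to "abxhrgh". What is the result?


Caesar cipher: shift "abxhrgh" by 22
  'a' (pos 0) + 22 = pos 22 = 'w'
  'b' (pos 1) + 22 = pos 23 = 'x'
  'x' (pos 23) + 22 = pos 19 = 't'
  'h' (pos 7) + 22 = pos 3 = 'd'
  'r' (pos 17) + 22 = pos 13 = 'n'
  'g' (pos 6) + 22 = pos 2 = 'c'
  'h' (pos 7) + 22 = pos 3 = 'd'
Result: wxtdncd

wxtdncd


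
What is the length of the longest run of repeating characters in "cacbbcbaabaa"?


Input: "cacbbcbaabaa"
Scanning for longest run:
  Position 1 ('a'): new char, reset run to 1
  Position 2 ('c'): new char, reset run to 1
  Position 3 ('b'): new char, reset run to 1
  Position 4 ('b'): continues run of 'b', length=2
  Position 5 ('c'): new char, reset run to 1
  Position 6 ('b'): new char, reset run to 1
  Position 7 ('a'): new char, reset run to 1
  Position 8 ('a'): continues run of 'a', length=2
  Position 9 ('b'): new char, reset run to 1
  Position 10 ('a'): new char, reset run to 1
  Position 11 ('a'): continues run of 'a', length=2
Longest run: 'b' with length 2

2


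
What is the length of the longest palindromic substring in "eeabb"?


Input: "eeabb"
Checking substrings for palindromes:
  [0:2] "ee" (len 2) => palindrome
  [3:5] "bb" (len 2) => palindrome
Longest palindromic substring: "ee" with length 2

2


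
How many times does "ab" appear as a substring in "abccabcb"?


Searching for "ab" in "abccabcb"
Scanning each position:
  Position 0: "ab" => MATCH
  Position 1: "bc" => no
  Position 2: "cc" => no
  Position 3: "ca" => no
  Position 4: "ab" => MATCH
  Position 5: "bc" => no
  Position 6: "cb" => no
Total occurrences: 2

2


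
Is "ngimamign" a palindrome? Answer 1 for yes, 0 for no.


Input: ngimamign
Reversed: ngimamign
  Compare pos 0 ('n') with pos 8 ('n'): match
  Compare pos 1 ('g') with pos 7 ('g'): match
  Compare pos 2 ('i') with pos 6 ('i'): match
  Compare pos 3 ('m') with pos 5 ('m'): match
Result: palindrome

1


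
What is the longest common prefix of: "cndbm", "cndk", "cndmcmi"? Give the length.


Words: cndbm, cndk, cndmcmi
  Position 0: all 'c' => match
  Position 1: all 'n' => match
  Position 2: all 'd' => match
  Position 3: ('b', 'k', 'm') => mismatch, stop
LCP = "cnd" (length 3)

3


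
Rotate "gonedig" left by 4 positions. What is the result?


Input: "gonedig", rotate left by 4
First 4 characters: "gone"
Remaining characters: "dig"
Concatenate remaining + first: "dig" + "gone" = "diggone"

diggone


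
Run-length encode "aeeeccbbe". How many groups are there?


Input: aeeeccbbe
Scanning for consecutive runs:
  Group 1: 'a' x 1 (positions 0-0)
  Group 2: 'e' x 3 (positions 1-3)
  Group 3: 'c' x 2 (positions 4-5)
  Group 4: 'b' x 2 (positions 6-7)
  Group 5: 'e' x 1 (positions 8-8)
Total groups: 5

5


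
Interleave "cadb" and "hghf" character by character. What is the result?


Interleaving "cadb" and "hghf":
  Position 0: 'c' from first, 'h' from second => "ch"
  Position 1: 'a' from first, 'g' from second => "ag"
  Position 2: 'd' from first, 'h' from second => "dh"
  Position 3: 'b' from first, 'f' from second => "bf"
Result: chagdhbf

chagdhbf


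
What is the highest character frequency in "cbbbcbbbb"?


Input: cbbbcbbbb
Character counts:
  'b': 7
  'c': 2
Maximum frequency: 7

7


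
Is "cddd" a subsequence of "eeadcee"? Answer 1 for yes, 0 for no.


Check if "cddd" is a subsequence of "eeadcee"
Greedy scan:
  Position 0 ('e'): no match needed
  Position 1 ('e'): no match needed
  Position 2 ('a'): no match needed
  Position 3 ('d'): no match needed
  Position 4 ('c'): matches sub[0] = 'c'
  Position 5 ('e'): no match needed
  Position 6 ('e'): no match needed
Only matched 1/4 characters => not a subsequence

0


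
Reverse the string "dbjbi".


Input: dbjbi
Reading characters right to left:
  Position 4: 'i'
  Position 3: 'b'
  Position 2: 'j'
  Position 1: 'b'
  Position 0: 'd'
Reversed: ibjbd

ibjbd


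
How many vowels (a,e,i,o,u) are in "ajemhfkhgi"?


Input: ajemhfkhgi
Checking each character:
  'a' at position 0: vowel (running total: 1)
  'j' at position 1: consonant
  'e' at position 2: vowel (running total: 2)
  'm' at position 3: consonant
  'h' at position 4: consonant
  'f' at position 5: consonant
  'k' at position 6: consonant
  'h' at position 7: consonant
  'g' at position 8: consonant
  'i' at position 9: vowel (running total: 3)
Total vowels: 3

3


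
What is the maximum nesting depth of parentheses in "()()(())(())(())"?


Input: "()()(())(())(())"
Tracking depth:
  Position 0 '(': depth becomes 1
  Position 1 ')': depth becomes 0
  Position 2 '(': depth becomes 1
  Position 3 ')': depth becomes 0
  Position 4 '(': depth becomes 1
  Position 5 '(': depth becomes 2
  Position 6 ')': depth becomes 1
  Position 7 ')': depth becomes 0
  Position 8 '(': depth becomes 1
  Position 9 '(': depth becomes 2
  Position 10 ')': depth becomes 1
  Position 11 ')': depth becomes 0
  Position 12 '(': depth becomes 1
  Position 13 '(': depth becomes 2
  Position 14 ')': depth becomes 1
  Position 15 ')': depth becomes 0
Maximum depth reached: 2

2


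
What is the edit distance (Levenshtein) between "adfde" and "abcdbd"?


Computing edit distance: "adfde" -> "abcdbd"
DP table:
           a    b    c    d    b    d
      0    1    2    3    4    5    6
  a   1    0    1    2    3    4    5
  d   2    1    1    2    2    3    4
  f   3    2    2    2    3    3    4
  d   4    3    3    3    2    3    3
  e   5    4    4    4    3    3    4
Edit distance = dp[5][6] = 4

4


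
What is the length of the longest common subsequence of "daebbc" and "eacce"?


LCS of "daebbc" and "eacce"
DP table:
           e    a    c    c    e
      0    0    0    0    0    0
  d   0    0    0    0    0    0
  a   0    0    1    1    1    1
  e   0    1    1    1    1    2
  b   0    1    1    1    1    2
  b   0    1    1    1    1    2
  c   0    1    1    2    2    2
LCS length = dp[6][5] = 2

2


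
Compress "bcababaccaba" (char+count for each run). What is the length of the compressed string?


Input: bcababaccaba
Runs:
  'b' x 1 => "b1"
  'c' x 1 => "c1"
  'a' x 1 => "a1"
  'b' x 1 => "b1"
  'a' x 1 => "a1"
  'b' x 1 => "b1"
  'a' x 1 => "a1"
  'c' x 2 => "c2"
  'a' x 1 => "a1"
  'b' x 1 => "b1"
  'a' x 1 => "a1"
Compressed: "b1c1a1b1a1b1a1c2a1b1a1"
Compressed length: 22

22


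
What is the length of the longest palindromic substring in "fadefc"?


Input: "fadefc"
Checking substrings for palindromes:
  No multi-char palindromic substrings found
Longest palindromic substring: "f" with length 1

1


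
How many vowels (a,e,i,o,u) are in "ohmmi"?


Input: ohmmi
Checking each character:
  'o' at position 0: vowel (running total: 1)
  'h' at position 1: consonant
  'm' at position 2: consonant
  'm' at position 3: consonant
  'i' at position 4: vowel (running total: 2)
Total vowels: 2

2


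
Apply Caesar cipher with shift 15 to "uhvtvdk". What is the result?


Caesar cipher: shift "uhvtvdk" by 15
  'u' (pos 20) + 15 = pos 9 = 'j'
  'h' (pos 7) + 15 = pos 22 = 'w'
  'v' (pos 21) + 15 = pos 10 = 'k'
  't' (pos 19) + 15 = pos 8 = 'i'
  'v' (pos 21) + 15 = pos 10 = 'k'
  'd' (pos 3) + 15 = pos 18 = 's'
  'k' (pos 10) + 15 = pos 25 = 'z'
Result: jwkiksz

jwkiksz


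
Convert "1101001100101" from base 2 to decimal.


Input: "1101001100101" in base 2
Positional expansion:
  Digit '1' (value 1) x 2^12 = 4096
  Digit '1' (value 1) x 2^11 = 2048
  Digit '0' (value 0) x 2^10 = 0
  Digit '1' (value 1) x 2^9 = 512
  Digit '0' (value 0) x 2^8 = 0
  Digit '0' (value 0) x 2^7 = 0
  Digit '1' (value 1) x 2^6 = 64
  Digit '1' (value 1) x 2^5 = 32
  Digit '0' (value 0) x 2^4 = 0
  Digit '0' (value 0) x 2^3 = 0
  Digit '1' (value 1) x 2^2 = 4
  Digit '0' (value 0) x 2^1 = 0
  Digit '1' (value 1) x 2^0 = 1
Sum = 6757

6757


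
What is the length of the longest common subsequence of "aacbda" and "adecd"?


LCS of "aacbda" and "adecd"
DP table:
           a    d    e    c    d
      0    0    0    0    0    0
  a   0    1    1    1    1    1
  a   0    1    1    1    1    1
  c   0    1    1    1    2    2
  b   0    1    1    1    2    2
  d   0    1    2    2    2    3
  a   0    1    2    2    2    3
LCS length = dp[6][5] = 3

3


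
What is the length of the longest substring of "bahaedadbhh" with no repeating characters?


Input: "bahaedadbhh"
Sliding window (track last position of each char):
  Position 0 ('b'): window [0,0] length 1 -- new best
  Position 1 ('a'): window [0,1] length 2 -- new best
  Position 2 ('h'): window [0,2] length 3 -- new best
  Position 3 ('a'): repeat (last at 1), move window start to 2
  Position 3 ('a'): window [2,3] length 2
  Position 4 ('e'): window [2,4] length 3
  Position 5 ('d'): window [2,5] length 4 -- new best
  Position 6 ('a'): repeat (last at 3), move window start to 4
  Position 6 ('a'): window [4,6] length 3
  Position 7 ('d'): repeat (last at 5), move window start to 6
  Position 7 ('d'): window [6,7] length 2
  Position 8 ('b'): window [6,8] length 3
  Position 9 ('h'): window [6,9] length 4
  Position 10 ('h'): repeat (last at 9), move window start to 10
  Position 10 ('h'): window [10,10] length 1
Longest substring with no repeats: "haed" with length 4

4


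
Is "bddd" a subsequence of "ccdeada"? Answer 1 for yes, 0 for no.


Check if "bddd" is a subsequence of "ccdeada"
Greedy scan:
  Position 0 ('c'): no match needed
  Position 1 ('c'): no match needed
  Position 2 ('d'): no match needed
  Position 3 ('e'): no match needed
  Position 4 ('a'): no match needed
  Position 5 ('d'): no match needed
  Position 6 ('a'): no match needed
Only matched 0/4 characters => not a subsequence

0


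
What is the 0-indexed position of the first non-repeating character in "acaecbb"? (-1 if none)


Input: acaecbb
Character frequencies:
  'a': 2
  'b': 2
  'c': 2
  'e': 1
Scanning left to right for freq == 1:
  Position 0 ('a'): freq=2, skip
  Position 1 ('c'): freq=2, skip
  Position 2 ('a'): freq=2, skip
  Position 3 ('e'): unique! => answer = 3

3


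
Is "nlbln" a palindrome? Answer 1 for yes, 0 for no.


Input: nlbln
Reversed: nlbln
  Compare pos 0 ('n') with pos 4 ('n'): match
  Compare pos 1 ('l') with pos 3 ('l'): match
Result: palindrome

1


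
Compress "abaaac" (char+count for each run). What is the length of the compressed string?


Input: abaaac
Runs:
  'a' x 1 => "a1"
  'b' x 1 => "b1"
  'a' x 3 => "a3"
  'c' x 1 => "c1"
Compressed: "a1b1a3c1"
Compressed length: 8

8


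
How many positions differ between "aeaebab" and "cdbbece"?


Comparing "aeaebab" and "cdbbece" position by position:
  Position 0: 'a' vs 'c' => DIFFER
  Position 1: 'e' vs 'd' => DIFFER
  Position 2: 'a' vs 'b' => DIFFER
  Position 3: 'e' vs 'b' => DIFFER
  Position 4: 'b' vs 'e' => DIFFER
  Position 5: 'a' vs 'c' => DIFFER
  Position 6: 'b' vs 'e' => DIFFER
Positions that differ: 7

7


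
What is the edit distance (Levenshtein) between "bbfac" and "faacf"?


Computing edit distance: "bbfac" -> "faacf"
DP table:
           f    a    a    c    f
      0    1    2    3    4    5
  b   1    1    2    3    4    5
  b   2    2    2    3    4    5
  f   3    2    3    3    4    4
  a   4    3    2    3    4    5
  c   5    4    3    3    3    4
Edit distance = dp[5][5] = 4

4


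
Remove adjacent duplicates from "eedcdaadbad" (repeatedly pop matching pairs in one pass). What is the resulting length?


Input: eedcdaadbad
Stack-based adjacent duplicate removal:
  Read 'e': push. Stack: e
  Read 'e': matches stack top 'e' => pop. Stack: (empty)
  Read 'd': push. Stack: d
  Read 'c': push. Stack: dc
  Read 'd': push. Stack: dcd
  Read 'a': push. Stack: dcda
  Read 'a': matches stack top 'a' => pop. Stack: dcd
  Read 'd': matches stack top 'd' => pop. Stack: dc
  Read 'b': push. Stack: dcb
  Read 'a': push. Stack: dcba
  Read 'd': push. Stack: dcbad
Final stack: "dcbad" (length 5)

5


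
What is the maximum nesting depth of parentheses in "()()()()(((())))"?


Input: "()()()()(((())))"
Tracking depth:
  Position 0 '(': depth becomes 1
  Position 1 ')': depth becomes 0
  Position 2 '(': depth becomes 1
  Position 3 ')': depth becomes 0
  Position 4 '(': depth becomes 1
  Position 5 ')': depth becomes 0
  Position 6 '(': depth becomes 1
  Position 7 ')': depth becomes 0
  Position 8 '(': depth becomes 1
  Position 9 '(': depth becomes 2
  Position 10 '(': depth becomes 3
  Position 11 '(': depth becomes 4
  Position 12 ')': depth becomes 3
  Position 13 ')': depth becomes 2
  Position 14 ')': depth becomes 1
  Position 15 ')': depth becomes 0
Maximum depth reached: 4

4


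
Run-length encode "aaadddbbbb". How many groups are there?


Input: aaadddbbbb
Scanning for consecutive runs:
  Group 1: 'a' x 3 (positions 0-2)
  Group 2: 'd' x 3 (positions 3-5)
  Group 3: 'b' x 4 (positions 6-9)
Total groups: 3

3


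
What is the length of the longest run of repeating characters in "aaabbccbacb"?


Input: "aaabbccbacb"
Scanning for longest run:
  Position 1 ('a'): continues run of 'a', length=2
  Position 2 ('a'): continues run of 'a', length=3
  Position 3 ('b'): new char, reset run to 1
  Position 4 ('b'): continues run of 'b', length=2
  Position 5 ('c'): new char, reset run to 1
  Position 6 ('c'): continues run of 'c', length=2
  Position 7 ('b'): new char, reset run to 1
  Position 8 ('a'): new char, reset run to 1
  Position 9 ('c'): new char, reset run to 1
  Position 10 ('b'): new char, reset run to 1
Longest run: 'a' with length 3

3


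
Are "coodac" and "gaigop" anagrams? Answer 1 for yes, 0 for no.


Strings: "coodac", "gaigop"
Sorted first:  accdoo
Sorted second: aggiop
Differ at position 1: 'c' vs 'g' => not anagrams

0


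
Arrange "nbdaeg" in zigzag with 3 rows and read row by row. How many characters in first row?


Zigzag "nbdaeg" into 3 rows:
Placing characters:
  'n' => row 0
  'b' => row 1
  'd' => row 2
  'a' => row 1
  'e' => row 0
  'g' => row 1
Rows:
  Row 0: "ne"
  Row 1: "bag"
  Row 2: "d"
First row length: 2

2


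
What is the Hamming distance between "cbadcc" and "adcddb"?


Comparing "cbadcc" and "adcddb" position by position:
  Position 0: 'c' vs 'a' => differ
  Position 1: 'b' vs 'd' => differ
  Position 2: 'a' vs 'c' => differ
  Position 3: 'd' vs 'd' => same
  Position 4: 'c' vs 'd' => differ
  Position 5: 'c' vs 'b' => differ
Total differences (Hamming distance): 5

5


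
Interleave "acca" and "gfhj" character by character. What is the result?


Interleaving "acca" and "gfhj":
  Position 0: 'a' from first, 'g' from second => "ag"
  Position 1: 'c' from first, 'f' from second => "cf"
  Position 2: 'c' from first, 'h' from second => "ch"
  Position 3: 'a' from first, 'j' from second => "aj"
Result: agcfchaj

agcfchaj


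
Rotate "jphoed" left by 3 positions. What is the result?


Input: "jphoed", rotate left by 3
First 3 characters: "jph"
Remaining characters: "oed"
Concatenate remaining + first: "oed" + "jph" = "oedjph"

oedjph


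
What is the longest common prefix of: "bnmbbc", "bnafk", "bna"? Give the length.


Words: bnmbbc, bnafk, bna
  Position 0: all 'b' => match
  Position 1: all 'n' => match
  Position 2: ('m', 'a', 'a') => mismatch, stop
LCP = "bn" (length 2)

2


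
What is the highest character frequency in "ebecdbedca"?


Input: ebecdbedca
Character counts:
  'a': 1
  'b': 2
  'c': 2
  'd': 2
  'e': 3
Maximum frequency: 3

3


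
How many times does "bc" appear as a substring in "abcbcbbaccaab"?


Searching for "bc" in "abcbcbbaccaab"
Scanning each position:
  Position 0: "ab" => no
  Position 1: "bc" => MATCH
  Position 2: "cb" => no
  Position 3: "bc" => MATCH
  Position 4: "cb" => no
  Position 5: "bb" => no
  Position 6: "ba" => no
  Position 7: "ac" => no
  Position 8: "cc" => no
  Position 9: "ca" => no
  Position 10: "aa" => no
  Position 11: "ab" => no
Total occurrences: 2

2


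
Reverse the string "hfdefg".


Input: hfdefg
Reading characters right to left:
  Position 5: 'g'
  Position 4: 'f'
  Position 3: 'e'
  Position 2: 'd'
  Position 1: 'f'
  Position 0: 'h'
Reversed: gfedfh

gfedfh


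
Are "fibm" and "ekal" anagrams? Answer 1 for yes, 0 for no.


Strings: "fibm", "ekal"
Sorted first:  bfim
Sorted second: aekl
Differ at position 0: 'b' vs 'a' => not anagrams

0


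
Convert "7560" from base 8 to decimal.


Input: "7560" in base 8
Positional expansion:
  Digit '7' (value 7) x 8^3 = 3584
  Digit '5' (value 5) x 8^2 = 320
  Digit '6' (value 6) x 8^1 = 48
  Digit '0' (value 0) x 8^0 = 0
Sum = 3952

3952


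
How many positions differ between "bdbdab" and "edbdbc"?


Comparing "bdbdab" and "edbdbc" position by position:
  Position 0: 'b' vs 'e' => DIFFER
  Position 1: 'd' vs 'd' => same
  Position 2: 'b' vs 'b' => same
  Position 3: 'd' vs 'd' => same
  Position 4: 'a' vs 'b' => DIFFER
  Position 5: 'b' vs 'c' => DIFFER
Positions that differ: 3

3


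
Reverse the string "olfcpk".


Input: olfcpk
Reading characters right to left:
  Position 5: 'k'
  Position 4: 'p'
  Position 3: 'c'
  Position 2: 'f'
  Position 1: 'l'
  Position 0: 'o'
Reversed: kpcflo

kpcflo


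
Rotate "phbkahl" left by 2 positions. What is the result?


Input: "phbkahl", rotate left by 2
First 2 characters: "ph"
Remaining characters: "bkahl"
Concatenate remaining + first: "bkahl" + "ph" = "bkahlph"

bkahlph


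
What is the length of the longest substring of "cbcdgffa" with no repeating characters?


Input: "cbcdgffa"
Sliding window (track last position of each char):
  Position 0 ('c'): window [0,0] length 1 -- new best
  Position 1 ('b'): window [0,1] length 2 -- new best
  Position 2 ('c'): repeat (last at 0), move window start to 1
  Position 2 ('c'): window [1,2] length 2
  Position 3 ('d'): window [1,3] length 3 -- new best
  Position 4 ('g'): window [1,4] length 4 -- new best
  Position 5 ('f'): window [1,5] length 5 -- new best
  Position 6 ('f'): repeat (last at 5), move window start to 6
  Position 6 ('f'): window [6,6] length 1
  Position 7 ('a'): window [6,7] length 2
Longest substring with no repeats: "bcdgf" with length 5

5


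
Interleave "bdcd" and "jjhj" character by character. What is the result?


Interleaving "bdcd" and "jjhj":
  Position 0: 'b' from first, 'j' from second => "bj"
  Position 1: 'd' from first, 'j' from second => "dj"
  Position 2: 'c' from first, 'h' from second => "ch"
  Position 3: 'd' from first, 'j' from second => "dj"
Result: bjdjchdj

bjdjchdj


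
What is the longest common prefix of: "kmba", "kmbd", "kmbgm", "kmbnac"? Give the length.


Words: kmba, kmbd, kmbgm, kmbnac
  Position 0: all 'k' => match
  Position 1: all 'm' => match
  Position 2: all 'b' => match
  Position 3: ('a', 'd', 'g', 'n') => mismatch, stop
LCP = "kmb" (length 3)

3


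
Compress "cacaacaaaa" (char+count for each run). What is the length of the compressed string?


Input: cacaacaaaa
Runs:
  'c' x 1 => "c1"
  'a' x 1 => "a1"
  'c' x 1 => "c1"
  'a' x 2 => "a2"
  'c' x 1 => "c1"
  'a' x 4 => "a4"
Compressed: "c1a1c1a2c1a4"
Compressed length: 12

12


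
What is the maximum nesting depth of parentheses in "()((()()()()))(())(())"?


Input: "()((()()()()))(())(())"
Tracking depth:
  Position 0 '(': depth becomes 1
  Position 1 ')': depth becomes 0
  Position 2 '(': depth becomes 1
  Position 3 '(': depth becomes 2
  Position 4 '(': depth becomes 3
  Position 5 ')': depth becomes 2
  Position 6 '(': depth becomes 3
  Position 7 ')': depth becomes 2
  Position 8 '(': depth becomes 3
  Position 9 ')': depth becomes 2
  Position 10 '(': depth becomes 3
  Position 11 ')': depth becomes 2
  Position 12 ')': depth becomes 1
  Position 13 ')': depth becomes 0
  Position 14 '(': depth becomes 1
  Position 15 '(': depth becomes 2
  Position 16 ')': depth becomes 1
  Position 17 ')': depth becomes 0
  Position 18 '(': depth becomes 1
  Position 19 '(': depth becomes 2
  Position 20 ')': depth becomes 1
  Position 21 ')': depth becomes 0
Maximum depth reached: 3

3


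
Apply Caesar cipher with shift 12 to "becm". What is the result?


Caesar cipher: shift "becm" by 12
  'b' (pos 1) + 12 = pos 13 = 'n'
  'e' (pos 4) + 12 = pos 16 = 'q'
  'c' (pos 2) + 12 = pos 14 = 'o'
  'm' (pos 12) + 12 = pos 24 = 'y'
Result: nqoy

nqoy


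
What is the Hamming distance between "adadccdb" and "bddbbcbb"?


Comparing "adadccdb" and "bddbbcbb" position by position:
  Position 0: 'a' vs 'b' => differ
  Position 1: 'd' vs 'd' => same
  Position 2: 'a' vs 'd' => differ
  Position 3: 'd' vs 'b' => differ
  Position 4: 'c' vs 'b' => differ
  Position 5: 'c' vs 'c' => same
  Position 6: 'd' vs 'b' => differ
  Position 7: 'b' vs 'b' => same
Total differences (Hamming distance): 5

5


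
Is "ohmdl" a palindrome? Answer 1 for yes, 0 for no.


Input: ohmdl
Reversed: ldmho
  Compare pos 0 ('o') with pos 4 ('l'): MISMATCH
  Compare pos 1 ('h') with pos 3 ('d'): MISMATCH
Result: not a palindrome

0


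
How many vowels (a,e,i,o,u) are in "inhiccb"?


Input: inhiccb
Checking each character:
  'i' at position 0: vowel (running total: 1)
  'n' at position 1: consonant
  'h' at position 2: consonant
  'i' at position 3: vowel (running total: 2)
  'c' at position 4: consonant
  'c' at position 5: consonant
  'b' at position 6: consonant
Total vowels: 2

2


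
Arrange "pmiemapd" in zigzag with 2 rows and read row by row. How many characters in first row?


Zigzag "pmiemapd" into 2 rows:
Placing characters:
  'p' => row 0
  'm' => row 1
  'i' => row 0
  'e' => row 1
  'm' => row 0
  'a' => row 1
  'p' => row 0
  'd' => row 1
Rows:
  Row 0: "pimp"
  Row 1: "mead"
First row length: 4

4


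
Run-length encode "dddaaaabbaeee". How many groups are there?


Input: dddaaaabbaeee
Scanning for consecutive runs:
  Group 1: 'd' x 3 (positions 0-2)
  Group 2: 'a' x 4 (positions 3-6)
  Group 3: 'b' x 2 (positions 7-8)
  Group 4: 'a' x 1 (positions 9-9)
  Group 5: 'e' x 3 (positions 10-12)
Total groups: 5

5


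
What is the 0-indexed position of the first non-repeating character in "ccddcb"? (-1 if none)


Input: ccddcb
Character frequencies:
  'b': 1
  'c': 3
  'd': 2
Scanning left to right for freq == 1:
  Position 0 ('c'): freq=3, skip
  Position 1 ('c'): freq=3, skip
  Position 2 ('d'): freq=2, skip
  Position 3 ('d'): freq=2, skip
  Position 4 ('c'): freq=3, skip
  Position 5 ('b'): unique! => answer = 5

5


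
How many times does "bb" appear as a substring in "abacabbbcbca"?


Searching for "bb" in "abacabbbcbca"
Scanning each position:
  Position 0: "ab" => no
  Position 1: "ba" => no
  Position 2: "ac" => no
  Position 3: "ca" => no
  Position 4: "ab" => no
  Position 5: "bb" => MATCH
  Position 6: "bb" => MATCH
  Position 7: "bc" => no
  Position 8: "cb" => no
  Position 9: "bc" => no
  Position 10: "ca" => no
Total occurrences: 2

2


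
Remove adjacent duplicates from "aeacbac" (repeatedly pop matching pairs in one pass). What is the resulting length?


Input: aeacbac
Stack-based adjacent duplicate removal:
  Read 'a': push. Stack: a
  Read 'e': push. Stack: ae
  Read 'a': push. Stack: aea
  Read 'c': push. Stack: aeac
  Read 'b': push. Stack: aeacb
  Read 'a': push. Stack: aeacba
  Read 'c': push. Stack: aeacbac
Final stack: "aeacbac" (length 7)

7


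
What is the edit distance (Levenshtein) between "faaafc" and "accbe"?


Computing edit distance: "faaafc" -> "accbe"
DP table:
           a    c    c    b    e
      0    1    2    3    4    5
  f   1    1    2    3    4    5
  a   2    1    2    3    4    5
  a   3    2    2    3    4    5
  a   4    3    3    3    4    5
  f   5    4    4    4    4    5
  c   6    5    4    4    5    5
Edit distance = dp[6][5] = 5

5


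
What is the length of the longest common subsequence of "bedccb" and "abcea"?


LCS of "bedccb" and "abcea"
DP table:
           a    b    c    e    a
      0    0    0    0    0    0
  b   0    0    1    1    1    1
  e   0    0    1    1    2    2
  d   0    0    1    1    2    2
  c   0    0    1    2    2    2
  c   0    0    1    2    2    2
  b   0    0    1    2    2    2
LCS length = dp[6][5] = 2

2


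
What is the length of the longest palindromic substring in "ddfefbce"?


Input: "ddfefbce"
Checking substrings for palindromes:
  [2:5] "fef" (len 3) => palindrome
  [0:2] "dd" (len 2) => palindrome
Longest palindromic substring: "fef" with length 3

3


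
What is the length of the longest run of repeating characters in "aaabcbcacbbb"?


Input: "aaabcbcacbbb"
Scanning for longest run:
  Position 1 ('a'): continues run of 'a', length=2
  Position 2 ('a'): continues run of 'a', length=3
  Position 3 ('b'): new char, reset run to 1
  Position 4 ('c'): new char, reset run to 1
  Position 5 ('b'): new char, reset run to 1
  Position 6 ('c'): new char, reset run to 1
  Position 7 ('a'): new char, reset run to 1
  Position 8 ('c'): new char, reset run to 1
  Position 9 ('b'): new char, reset run to 1
  Position 10 ('b'): continues run of 'b', length=2
  Position 11 ('b'): continues run of 'b', length=3
Longest run: 'a' with length 3

3


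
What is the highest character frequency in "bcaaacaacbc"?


Input: bcaaacaacbc
Character counts:
  'a': 5
  'b': 2
  'c': 4
Maximum frequency: 5

5


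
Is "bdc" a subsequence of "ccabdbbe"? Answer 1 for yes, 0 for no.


Check if "bdc" is a subsequence of "ccabdbbe"
Greedy scan:
  Position 0 ('c'): no match needed
  Position 1 ('c'): no match needed
  Position 2 ('a'): no match needed
  Position 3 ('b'): matches sub[0] = 'b'
  Position 4 ('d'): matches sub[1] = 'd'
  Position 5 ('b'): no match needed
  Position 6 ('b'): no match needed
  Position 7 ('e'): no match needed
Only matched 2/3 characters => not a subsequence

0


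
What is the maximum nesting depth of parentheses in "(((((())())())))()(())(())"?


Input: "(((((())())())))()(())(())"
Tracking depth:
  Position 0 '(': depth becomes 1
  Position 1 '(': depth becomes 2
  Position 2 '(': depth becomes 3
  Position 3 '(': depth becomes 4
  Position 4 '(': depth becomes 5
  Position 5 '(': depth becomes 6
  Position 6 ')': depth becomes 5
  Position 7 ')': depth becomes 4
  Position 8 '(': depth becomes 5
  Position 9 ')': depth becomes 4
  Position 10 ')': depth becomes 3
  Position 11 '(': depth becomes 4
  Position 12 ')': depth becomes 3
  Position 13 ')': depth becomes 2
  Position 14 ')': depth becomes 1
  Position 15 ')': depth becomes 0
  Position 16 '(': depth becomes 1
  Position 17 ')': depth becomes 0
  Position 18 '(': depth becomes 1
  Position 19 '(': depth becomes 2
  Position 20 ')': depth becomes 1
  Position 21 ')': depth becomes 0
  Position 22 '(': depth becomes 1
  Position 23 '(': depth becomes 2
  Position 24 ')': depth becomes 1
  Position 25 ')': depth becomes 0
Maximum depth reached: 6

6


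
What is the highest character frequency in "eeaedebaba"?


Input: eeaedebaba
Character counts:
  'a': 3
  'b': 2
  'd': 1
  'e': 4
Maximum frequency: 4

4


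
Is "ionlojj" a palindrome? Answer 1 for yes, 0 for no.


Input: ionlojj
Reversed: jjolnoi
  Compare pos 0 ('i') with pos 6 ('j'): MISMATCH
  Compare pos 1 ('o') with pos 5 ('j'): MISMATCH
  Compare pos 2 ('n') with pos 4 ('o'): MISMATCH
Result: not a palindrome

0


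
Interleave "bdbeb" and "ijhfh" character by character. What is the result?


Interleaving "bdbeb" and "ijhfh":
  Position 0: 'b' from first, 'i' from second => "bi"
  Position 1: 'd' from first, 'j' from second => "dj"
  Position 2: 'b' from first, 'h' from second => "bh"
  Position 3: 'e' from first, 'f' from second => "ef"
  Position 4: 'b' from first, 'h' from second => "bh"
Result: bidjbhefbh

bidjbhefbh


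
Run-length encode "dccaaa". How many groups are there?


Input: dccaaa
Scanning for consecutive runs:
  Group 1: 'd' x 1 (positions 0-0)
  Group 2: 'c' x 2 (positions 1-2)
  Group 3: 'a' x 3 (positions 3-5)
Total groups: 3

3


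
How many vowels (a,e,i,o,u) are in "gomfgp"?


Input: gomfgp
Checking each character:
  'g' at position 0: consonant
  'o' at position 1: vowel (running total: 1)
  'm' at position 2: consonant
  'f' at position 3: consonant
  'g' at position 4: consonant
  'p' at position 5: consonant
Total vowels: 1

1


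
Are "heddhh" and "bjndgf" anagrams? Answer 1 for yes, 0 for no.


Strings: "heddhh", "bjndgf"
Sorted first:  ddehhh
Sorted second: bdfgjn
Differ at position 0: 'd' vs 'b' => not anagrams

0


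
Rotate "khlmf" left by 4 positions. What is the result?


Input: "khlmf", rotate left by 4
First 4 characters: "khlm"
Remaining characters: "f"
Concatenate remaining + first: "f" + "khlm" = "fkhlm"

fkhlm


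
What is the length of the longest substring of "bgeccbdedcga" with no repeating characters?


Input: "bgeccbdedcga"
Sliding window (track last position of each char):
  Position 0 ('b'): window [0,0] length 1 -- new best
  Position 1 ('g'): window [0,1] length 2 -- new best
  Position 2 ('e'): window [0,2] length 3 -- new best
  Position 3 ('c'): window [0,3] length 4 -- new best
  Position 4 ('c'): repeat (last at 3), move window start to 4
  Position 4 ('c'): window [4,4] length 1
  Position 5 ('b'): window [4,5] length 2
  Position 6 ('d'): window [4,6] length 3
  Position 7 ('e'): window [4,7] length 4
  Position 8 ('d'): repeat (last at 6), move window start to 7
  Position 8 ('d'): window [7,8] length 2
  Position 9 ('c'): window [7,9] length 3
  Position 10 ('g'): window [7,10] length 4
  Position 11 ('a'): window [7,11] length 5 -- new best
Longest substring with no repeats: "edcga" with length 5

5


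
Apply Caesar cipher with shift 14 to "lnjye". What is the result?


Caesar cipher: shift "lnjye" by 14
  'l' (pos 11) + 14 = pos 25 = 'z'
  'n' (pos 13) + 14 = pos 1 = 'b'
  'j' (pos 9) + 14 = pos 23 = 'x'
  'y' (pos 24) + 14 = pos 12 = 'm'
  'e' (pos 4) + 14 = pos 18 = 's'
Result: zbxms

zbxms


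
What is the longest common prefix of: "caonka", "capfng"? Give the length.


Words: caonka, capfng
  Position 0: all 'c' => match
  Position 1: all 'a' => match
  Position 2: ('o', 'p') => mismatch, stop
LCP = "ca" (length 2)

2


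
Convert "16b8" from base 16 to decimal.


Input: "16b8" in base 16
Positional expansion:
  Digit '1' (value 1) x 16^3 = 4096
  Digit '6' (value 6) x 16^2 = 1536
  Digit 'b' (value 11) x 16^1 = 176
  Digit '8' (value 8) x 16^0 = 8
Sum = 5816

5816


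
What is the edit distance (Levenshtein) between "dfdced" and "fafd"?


Computing edit distance: "dfdced" -> "fafd"
DP table:
           f    a    f    d
      0    1    2    3    4
  d   1    1    2    3    3
  f   2    1    2    2    3
  d   3    2    2    3    2
  c   4    3    3    3    3
  e   5    4    4    4    4
  d   6    5    5    5    4
Edit distance = dp[6][4] = 4

4


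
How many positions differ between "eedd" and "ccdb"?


Comparing "eedd" and "ccdb" position by position:
  Position 0: 'e' vs 'c' => DIFFER
  Position 1: 'e' vs 'c' => DIFFER
  Position 2: 'd' vs 'd' => same
  Position 3: 'd' vs 'b' => DIFFER
Positions that differ: 3

3


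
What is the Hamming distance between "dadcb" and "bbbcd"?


Comparing "dadcb" and "bbbcd" position by position:
  Position 0: 'd' vs 'b' => differ
  Position 1: 'a' vs 'b' => differ
  Position 2: 'd' vs 'b' => differ
  Position 3: 'c' vs 'c' => same
  Position 4: 'b' vs 'd' => differ
Total differences (Hamming distance): 4

4


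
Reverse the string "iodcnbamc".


Input: iodcnbamc
Reading characters right to left:
  Position 8: 'c'
  Position 7: 'm'
  Position 6: 'a'
  Position 5: 'b'
  Position 4: 'n'
  Position 3: 'c'
  Position 2: 'd'
  Position 1: 'o'
  Position 0: 'i'
Reversed: cmabncdoi

cmabncdoi


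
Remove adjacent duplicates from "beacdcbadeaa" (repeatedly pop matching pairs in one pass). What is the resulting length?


Input: beacdcbadeaa
Stack-based adjacent duplicate removal:
  Read 'b': push. Stack: b
  Read 'e': push. Stack: be
  Read 'a': push. Stack: bea
  Read 'c': push. Stack: beac
  Read 'd': push. Stack: beacd
  Read 'c': push. Stack: beacdc
  Read 'b': push. Stack: beacdcb
  Read 'a': push. Stack: beacdcba
  Read 'd': push. Stack: beacdcbad
  Read 'e': push. Stack: beacdcbade
  Read 'a': push. Stack: beacdcbadea
  Read 'a': matches stack top 'a' => pop. Stack: beacdcbade
Final stack: "beacdcbade" (length 10)

10


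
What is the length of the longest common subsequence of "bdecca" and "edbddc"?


LCS of "bdecca" and "edbddc"
DP table:
           e    d    b    d    d    c
      0    0    0    0    0    0    0
  b   0    0    0    1    1    1    1
  d   0    0    1    1    2    2    2
  e   0    1    1    1    2    2    2
  c   0    1    1    1    2    2    3
  c   0    1    1    1    2    2    3
  a   0    1    1    1    2    2    3
LCS length = dp[6][6] = 3

3


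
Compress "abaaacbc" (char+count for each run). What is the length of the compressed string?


Input: abaaacbc
Runs:
  'a' x 1 => "a1"
  'b' x 1 => "b1"
  'a' x 3 => "a3"
  'c' x 1 => "c1"
  'b' x 1 => "b1"
  'c' x 1 => "c1"
Compressed: "a1b1a3c1b1c1"
Compressed length: 12

12


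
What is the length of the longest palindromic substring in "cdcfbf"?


Input: "cdcfbf"
Checking substrings for palindromes:
  [0:3] "cdc" (len 3) => palindrome
  [3:6] "fbf" (len 3) => palindrome
Longest palindromic substring: "cdc" with length 3

3


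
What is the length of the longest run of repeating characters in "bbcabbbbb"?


Input: "bbcabbbbb"
Scanning for longest run:
  Position 1 ('b'): continues run of 'b', length=2
  Position 2 ('c'): new char, reset run to 1
  Position 3 ('a'): new char, reset run to 1
  Position 4 ('b'): new char, reset run to 1
  Position 5 ('b'): continues run of 'b', length=2
  Position 6 ('b'): continues run of 'b', length=3
  Position 7 ('b'): continues run of 'b', length=4
  Position 8 ('b'): continues run of 'b', length=5
Longest run: 'b' with length 5

5


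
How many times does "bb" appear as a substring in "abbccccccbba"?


Searching for "bb" in "abbccccccbba"
Scanning each position:
  Position 0: "ab" => no
  Position 1: "bb" => MATCH
  Position 2: "bc" => no
  Position 3: "cc" => no
  Position 4: "cc" => no
  Position 5: "cc" => no
  Position 6: "cc" => no
  Position 7: "cc" => no
  Position 8: "cb" => no
  Position 9: "bb" => MATCH
  Position 10: "ba" => no
Total occurrences: 2

2


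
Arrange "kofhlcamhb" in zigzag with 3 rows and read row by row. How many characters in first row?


Zigzag "kofhlcamhb" into 3 rows:
Placing characters:
  'k' => row 0
  'o' => row 1
  'f' => row 2
  'h' => row 1
  'l' => row 0
  'c' => row 1
  'a' => row 2
  'm' => row 1
  'h' => row 0
  'b' => row 1
Rows:
  Row 0: "klh"
  Row 1: "ohcmb"
  Row 2: "fa"
First row length: 3

3


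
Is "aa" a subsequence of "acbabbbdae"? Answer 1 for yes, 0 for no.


Check if "aa" is a subsequence of "acbabbbdae"
Greedy scan:
  Position 0 ('a'): matches sub[0] = 'a'
  Position 1 ('c'): no match needed
  Position 2 ('b'): no match needed
  Position 3 ('a'): matches sub[1] = 'a'
  Position 4 ('b'): no match needed
  Position 5 ('b'): no match needed
  Position 6 ('b'): no match needed
  Position 7 ('d'): no match needed
  Position 8 ('a'): no match needed
  Position 9 ('e'): no match needed
All 2 characters matched => is a subsequence

1


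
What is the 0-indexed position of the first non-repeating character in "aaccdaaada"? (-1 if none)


Input: aaccdaaada
Character frequencies:
  'a': 6
  'c': 2
  'd': 2
Scanning left to right for freq == 1:
  Position 0 ('a'): freq=6, skip
  Position 1 ('a'): freq=6, skip
  Position 2 ('c'): freq=2, skip
  Position 3 ('c'): freq=2, skip
  Position 4 ('d'): freq=2, skip
  Position 5 ('a'): freq=6, skip
  Position 6 ('a'): freq=6, skip
  Position 7 ('a'): freq=6, skip
  Position 8 ('d'): freq=2, skip
  Position 9 ('a'): freq=6, skip
  No unique character found => answer = -1

-1


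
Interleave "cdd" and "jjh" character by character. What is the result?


Interleaving "cdd" and "jjh":
  Position 0: 'c' from first, 'j' from second => "cj"
  Position 1: 'd' from first, 'j' from second => "dj"
  Position 2: 'd' from first, 'h' from second => "dh"
Result: cjdjdh

cjdjdh


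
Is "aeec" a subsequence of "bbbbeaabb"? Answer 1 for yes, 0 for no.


Check if "aeec" is a subsequence of "bbbbeaabb"
Greedy scan:
  Position 0 ('b'): no match needed
  Position 1 ('b'): no match needed
  Position 2 ('b'): no match needed
  Position 3 ('b'): no match needed
  Position 4 ('e'): no match needed
  Position 5 ('a'): matches sub[0] = 'a'
  Position 6 ('a'): no match needed
  Position 7 ('b'): no match needed
  Position 8 ('b'): no match needed
Only matched 1/4 characters => not a subsequence

0


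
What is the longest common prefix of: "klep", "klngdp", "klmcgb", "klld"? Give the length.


Words: klep, klngdp, klmcgb, klld
  Position 0: all 'k' => match
  Position 1: all 'l' => match
  Position 2: ('e', 'n', 'm', 'l') => mismatch, stop
LCP = "kl" (length 2)

2
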